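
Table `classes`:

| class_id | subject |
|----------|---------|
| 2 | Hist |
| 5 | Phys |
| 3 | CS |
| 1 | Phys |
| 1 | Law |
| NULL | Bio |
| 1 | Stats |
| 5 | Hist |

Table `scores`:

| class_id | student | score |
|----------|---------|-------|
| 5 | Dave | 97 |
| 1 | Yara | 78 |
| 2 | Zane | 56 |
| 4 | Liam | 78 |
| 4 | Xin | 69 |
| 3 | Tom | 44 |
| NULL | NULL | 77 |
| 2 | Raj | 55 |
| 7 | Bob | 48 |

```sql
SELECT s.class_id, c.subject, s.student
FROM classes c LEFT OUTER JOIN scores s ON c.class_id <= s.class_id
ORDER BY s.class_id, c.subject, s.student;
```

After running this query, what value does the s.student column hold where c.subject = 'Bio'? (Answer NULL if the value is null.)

NULL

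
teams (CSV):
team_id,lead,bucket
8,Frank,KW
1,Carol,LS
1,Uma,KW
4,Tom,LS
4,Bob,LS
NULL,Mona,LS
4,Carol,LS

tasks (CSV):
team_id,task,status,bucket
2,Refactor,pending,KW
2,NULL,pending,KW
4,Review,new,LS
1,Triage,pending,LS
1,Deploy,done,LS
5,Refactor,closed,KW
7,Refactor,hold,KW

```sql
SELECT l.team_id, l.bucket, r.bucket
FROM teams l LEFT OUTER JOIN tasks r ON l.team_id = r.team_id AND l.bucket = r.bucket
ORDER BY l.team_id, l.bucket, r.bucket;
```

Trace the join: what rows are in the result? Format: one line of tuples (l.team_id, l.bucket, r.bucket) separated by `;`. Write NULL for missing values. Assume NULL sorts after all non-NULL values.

LEFT JOIN keeps every row from `teams`; unmatched rows get NULL for `tasks`'s columns.
Matching on l.team_id = r.team_id AND l.bucket = r.bucket. A NULL in a compared column never satisfies the condition.
- l[0] team_id=8, bucket=KW → no match; kept with NULLs on the r side.
- l[1] team_id=1, bucket=LS → 2 match(es) in r → 2 row(s).
- l[2] team_id=1, bucket=KW → no match; kept with NULLs on the r side.
- l[3] team_id=4, bucket=LS → 1 match(es) in r → 1 row(s).
- l[4] team_id=4, bucket=LS → 1 match(es) in r → 1 row(s).
- l[5] team_id=NULL, bucket=LS → no match; kept with NULLs on the r side.
- l[6] team_id=4, bucket=LS → 1 match(es) in r → 1 row(s).
After projecting and ordering:
l.team_id | l.bucket | r.bucket
1 | KW | NULL
1 | LS | LS
1 | LS | LS
4 | LS | LS
4 | LS | LS
4 | LS | LS
8 | KW | NULL
NULL | LS | NULL

(1, KW, NULL); (1, LS, LS); (1, LS, LS); (4, LS, LS); (4, LS, LS); (4, LS, LS); (8, KW, NULL); (NULL, LS, NULL)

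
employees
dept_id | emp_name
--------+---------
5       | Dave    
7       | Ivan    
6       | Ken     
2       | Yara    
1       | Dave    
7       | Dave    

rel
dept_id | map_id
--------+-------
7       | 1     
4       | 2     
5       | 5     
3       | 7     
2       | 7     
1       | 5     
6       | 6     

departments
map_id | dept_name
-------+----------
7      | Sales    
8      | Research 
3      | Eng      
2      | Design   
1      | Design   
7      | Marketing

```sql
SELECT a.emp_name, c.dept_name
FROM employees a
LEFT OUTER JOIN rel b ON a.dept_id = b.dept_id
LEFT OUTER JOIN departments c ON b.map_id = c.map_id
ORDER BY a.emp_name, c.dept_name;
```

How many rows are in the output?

Evaluate left to right. First `employees a LEFT JOIN rel b` on dept_id: 6 row(s).
Then LEFT JOIN `departments c` on map_id: each of those 6 rows is kept; rows whose b.map_id has no match in c get NULL for c's columns.
Result: 7 row(s).

7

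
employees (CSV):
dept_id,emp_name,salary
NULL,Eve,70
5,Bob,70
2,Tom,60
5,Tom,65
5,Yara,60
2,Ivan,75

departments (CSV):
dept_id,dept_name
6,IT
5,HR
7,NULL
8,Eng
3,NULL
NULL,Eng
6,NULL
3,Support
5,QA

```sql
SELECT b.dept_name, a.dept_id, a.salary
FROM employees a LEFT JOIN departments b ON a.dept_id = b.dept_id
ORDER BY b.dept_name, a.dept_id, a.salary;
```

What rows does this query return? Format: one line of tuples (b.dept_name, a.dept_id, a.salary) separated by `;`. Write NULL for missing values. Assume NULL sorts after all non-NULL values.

(HR, 5, 60); (HR, 5, 65); (HR, 5, 70); (QA, 5, 60); (QA, 5, 65); (QA, 5, 70); (NULL, 2, 60); (NULL, 2, 75); (NULL, NULL, 70)

LEFT JOIN keeps every row from `employees`; unmatched rows get NULL for `departments`'s columns.
Matching on a.dept_id = b.dept_id. A NULL in a compared column never satisfies the condition.
- dept_id=NULL: no b row matches, row kept with b columns NULL.
- dept_id=5: 2 matching b row(s), so 2 row(s) emitted.
- dept_id=2: no b row matches, row kept with b columns NULL.
- dept_id=5: 2 matching b row(s), so 2 row(s) emitted.
- dept_id=5: 2 matching b row(s), so 2 row(s) emitted.
- dept_id=2: no b row matches, row kept with b columns NULL.
After projecting and ordering:
b.dept_name | a.dept_id | a.salary
HR | 5 | 60
HR | 5 | 65
HR | 5 | 70
QA | 5 | 60
QA | 5 | 65
QA | 5 | 70
NULL | 2 | 60
NULL | 2 | 75
NULL | NULL | 70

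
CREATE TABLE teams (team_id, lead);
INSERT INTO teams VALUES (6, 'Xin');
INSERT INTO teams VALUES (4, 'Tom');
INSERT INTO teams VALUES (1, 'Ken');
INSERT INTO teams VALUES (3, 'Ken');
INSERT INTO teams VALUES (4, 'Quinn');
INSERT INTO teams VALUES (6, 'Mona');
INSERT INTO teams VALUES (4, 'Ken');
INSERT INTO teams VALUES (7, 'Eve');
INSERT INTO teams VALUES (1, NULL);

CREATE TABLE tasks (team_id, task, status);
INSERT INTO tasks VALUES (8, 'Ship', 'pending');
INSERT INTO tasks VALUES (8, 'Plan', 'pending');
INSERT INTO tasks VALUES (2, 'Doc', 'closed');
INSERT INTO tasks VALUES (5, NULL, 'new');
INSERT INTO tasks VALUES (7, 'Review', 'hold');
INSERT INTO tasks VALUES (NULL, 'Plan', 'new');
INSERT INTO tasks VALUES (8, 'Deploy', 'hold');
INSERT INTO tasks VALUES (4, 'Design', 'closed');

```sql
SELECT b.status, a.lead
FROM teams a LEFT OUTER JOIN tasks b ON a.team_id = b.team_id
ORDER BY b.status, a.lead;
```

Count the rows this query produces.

9

LEFT JOIN keeps every row from `teams`; unmatched rows get NULL for `tasks`'s columns.
Matching on a.team_id = b.team_id. A NULL in a compared column never satisfies the condition.
- a row (team_id=6): no match → kept, b columns NULL.
- a row (team_id=4): matches 1 b row(s) → 1 output row(s).
- a row (team_id=1): no match → kept, b columns NULL.
- a row (team_id=3): no match → kept, b columns NULL.
- a row (team_id=4): matches 1 b row(s) → 1 output row(s).
- a row (team_id=6): no match → kept, b columns NULL.
- a row (team_id=4): matches 1 b row(s) → 1 output row(s).
- a row (team_id=7): matches 1 b row(s) → 1 output row(s).
- a row (team_id=1): no match → kept, b columns NULL.
Total: 4 matched + 5 padded = 9 rows.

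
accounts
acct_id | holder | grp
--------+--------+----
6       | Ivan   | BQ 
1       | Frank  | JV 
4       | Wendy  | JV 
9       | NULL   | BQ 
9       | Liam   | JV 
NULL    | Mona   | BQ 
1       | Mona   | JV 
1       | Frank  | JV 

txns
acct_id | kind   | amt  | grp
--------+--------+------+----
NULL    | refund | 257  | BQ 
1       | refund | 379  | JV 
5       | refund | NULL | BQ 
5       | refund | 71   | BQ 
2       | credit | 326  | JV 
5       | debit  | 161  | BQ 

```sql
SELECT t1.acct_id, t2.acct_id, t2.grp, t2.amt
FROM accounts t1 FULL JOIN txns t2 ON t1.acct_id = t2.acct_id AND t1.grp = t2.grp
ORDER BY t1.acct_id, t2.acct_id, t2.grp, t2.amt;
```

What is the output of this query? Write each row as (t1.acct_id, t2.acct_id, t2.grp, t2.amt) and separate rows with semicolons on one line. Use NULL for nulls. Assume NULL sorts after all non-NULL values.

(1, 1, JV, 379); (1, 1, JV, 379); (1, 1, JV, 379); (4, NULL, NULL, NULL); (6, NULL, NULL, NULL); (9, NULL, NULL, NULL); (9, NULL, NULL, NULL); (NULL, 2, JV, 326); (NULL, 5, BQ, 71); (NULL, 5, BQ, 161); (NULL, 5, BQ, NULL); (NULL, NULL, BQ, 257); (NULL, NULL, NULL, NULL)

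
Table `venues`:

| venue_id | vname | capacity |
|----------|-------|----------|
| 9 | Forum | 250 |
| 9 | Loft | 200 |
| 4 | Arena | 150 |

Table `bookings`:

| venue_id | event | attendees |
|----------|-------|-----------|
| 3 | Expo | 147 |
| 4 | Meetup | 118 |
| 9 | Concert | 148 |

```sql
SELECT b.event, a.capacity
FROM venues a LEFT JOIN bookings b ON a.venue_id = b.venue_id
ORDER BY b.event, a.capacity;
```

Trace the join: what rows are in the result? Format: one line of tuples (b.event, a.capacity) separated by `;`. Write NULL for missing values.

LEFT JOIN keeps every row from `venues`; unmatched rows get NULL for `bookings`'s columns.
Matching on a.venue_id = b.venue_id.
- venue_id=9: 1 matching b row(s), so 1 row(s) emitted.
- venue_id=9: 1 matching b row(s), so 1 row(s) emitted.
- venue_id=4: 1 matching b row(s), so 1 row(s) emitted.
After projecting and ordering:
b.event | a.capacity
Concert | 200
Concert | 250
Meetup | 150

(Concert, 200); (Concert, 250); (Meetup, 150)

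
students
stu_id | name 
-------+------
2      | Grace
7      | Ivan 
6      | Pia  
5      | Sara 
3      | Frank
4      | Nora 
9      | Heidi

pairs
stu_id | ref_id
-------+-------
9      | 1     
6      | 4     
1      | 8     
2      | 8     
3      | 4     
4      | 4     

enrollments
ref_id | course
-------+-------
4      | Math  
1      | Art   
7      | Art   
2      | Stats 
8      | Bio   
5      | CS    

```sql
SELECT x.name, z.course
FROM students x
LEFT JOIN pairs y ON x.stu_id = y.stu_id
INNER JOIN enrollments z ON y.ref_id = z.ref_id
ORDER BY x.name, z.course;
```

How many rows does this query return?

5

Evaluate left to right. First `students x LEFT JOIN pairs y` on stu_id: 7 row(s).
Then INNER JOIN `enrollments z` on ref_id: keep only rows whose y.ref_id appears in z.
Result: 5 row(s).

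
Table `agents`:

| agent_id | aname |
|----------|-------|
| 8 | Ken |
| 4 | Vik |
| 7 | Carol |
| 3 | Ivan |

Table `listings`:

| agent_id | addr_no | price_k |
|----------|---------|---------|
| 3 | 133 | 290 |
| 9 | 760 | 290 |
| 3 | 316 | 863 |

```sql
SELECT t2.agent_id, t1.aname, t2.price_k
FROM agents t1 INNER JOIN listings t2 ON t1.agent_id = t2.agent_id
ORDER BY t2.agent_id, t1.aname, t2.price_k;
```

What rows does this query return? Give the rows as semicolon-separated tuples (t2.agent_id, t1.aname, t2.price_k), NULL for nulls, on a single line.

INNER JOIN keeps only pairs where the ON condition holds.
Matching on t1.agent_id = t2.agent_id.
- agent_id=8: no matching t2 row, dropped.
- agent_id=4: no matching t2 row, dropped.
- agent_id=7: no matching t2 row, dropped.
- agent_id=3: 2 matching t2 row(s), so 2 row(s) emitted.
After projecting and ordering:
t2.agent_id | t1.aname | t2.price_k
3 | Ivan | 290
3 | Ivan | 863

(3, Ivan, 290); (3, Ivan, 863)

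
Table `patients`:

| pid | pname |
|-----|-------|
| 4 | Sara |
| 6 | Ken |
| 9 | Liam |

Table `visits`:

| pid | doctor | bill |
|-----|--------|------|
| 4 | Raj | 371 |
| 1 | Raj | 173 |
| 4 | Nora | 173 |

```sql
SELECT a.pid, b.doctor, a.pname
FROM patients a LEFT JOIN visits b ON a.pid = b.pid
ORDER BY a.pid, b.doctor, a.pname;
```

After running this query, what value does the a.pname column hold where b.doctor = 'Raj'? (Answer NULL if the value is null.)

LEFT JOIN keeps every row from `patients`; unmatched rows get NULL for `visits`'s columns.
Matching on a.pid = b.pid.
- a (pid=4) pairs with 2 row(s) of b.
- a (pid=6) has no partner → padded with NULL.
- a (pid=9) has no partner → padded with NULL.

Sara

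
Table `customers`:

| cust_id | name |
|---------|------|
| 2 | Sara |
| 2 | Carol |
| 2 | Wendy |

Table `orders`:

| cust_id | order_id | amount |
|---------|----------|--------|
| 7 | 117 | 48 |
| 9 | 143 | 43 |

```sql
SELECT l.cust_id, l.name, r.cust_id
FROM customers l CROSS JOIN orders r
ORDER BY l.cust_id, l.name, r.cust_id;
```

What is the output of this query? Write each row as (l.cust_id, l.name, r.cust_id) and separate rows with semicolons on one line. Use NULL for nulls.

(2, Carol, 7); (2, Carol, 9); (2, Sara, 7); (2, Sara, 9); (2, Wendy, 7); (2, Wendy, 9)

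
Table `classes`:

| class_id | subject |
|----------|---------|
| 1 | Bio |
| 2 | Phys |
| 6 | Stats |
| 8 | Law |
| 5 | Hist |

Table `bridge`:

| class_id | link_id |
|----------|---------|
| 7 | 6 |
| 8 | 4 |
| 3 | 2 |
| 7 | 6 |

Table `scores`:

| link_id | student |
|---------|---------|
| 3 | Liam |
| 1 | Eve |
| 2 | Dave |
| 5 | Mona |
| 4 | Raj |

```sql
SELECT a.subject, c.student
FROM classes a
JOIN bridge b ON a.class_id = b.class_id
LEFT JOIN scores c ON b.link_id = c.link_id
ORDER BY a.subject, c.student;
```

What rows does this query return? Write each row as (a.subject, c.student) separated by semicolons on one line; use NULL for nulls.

(Law, Raj)

Evaluate left to right. First `classes a INNER JOIN bridge b` on class_id: 1 row(s).
Then LEFT JOIN `scores c` on link_id: each of those 1 rows is kept; rows whose b.link_id has no match in c get NULL for c's columns.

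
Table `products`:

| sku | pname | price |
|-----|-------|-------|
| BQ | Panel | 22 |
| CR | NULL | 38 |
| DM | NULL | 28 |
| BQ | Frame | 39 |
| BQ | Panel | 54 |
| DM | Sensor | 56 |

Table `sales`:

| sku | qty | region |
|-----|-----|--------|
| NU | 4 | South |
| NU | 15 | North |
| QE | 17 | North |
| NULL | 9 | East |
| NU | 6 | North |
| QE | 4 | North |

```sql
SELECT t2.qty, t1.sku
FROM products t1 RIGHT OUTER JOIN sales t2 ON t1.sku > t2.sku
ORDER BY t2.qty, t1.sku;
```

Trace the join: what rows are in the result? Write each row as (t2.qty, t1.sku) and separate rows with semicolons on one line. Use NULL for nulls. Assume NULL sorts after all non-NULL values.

(4, NULL); (4, NULL); (6, NULL); (9, NULL); (15, NULL); (17, NULL)

RIGHT JOIN keeps every row from `sales`; unmatched rows get NULL for `products`'s columns.
Matching on t1.sku > t2.sku. A NULL in a compared column never satisfies the condition.
- t1 (sku=BQ) has no partner in t2.
- t1 (sku=CR) has no partner in t2.
- t1 (sku=DM) has no partner in t2.
- t1 (sku=BQ) has no partner in t2.
- t1 (sku=BQ) has no partner in t2.
- t1 (sku=DM) has no partner in t2.
- 6 row(s) from t2 found no t1 partner → padded with NULL.
After projecting and ordering:
t2.qty | t1.sku
4 | NULL
4 | NULL
6 | NULL
9 | NULL
15 | NULL
17 | NULL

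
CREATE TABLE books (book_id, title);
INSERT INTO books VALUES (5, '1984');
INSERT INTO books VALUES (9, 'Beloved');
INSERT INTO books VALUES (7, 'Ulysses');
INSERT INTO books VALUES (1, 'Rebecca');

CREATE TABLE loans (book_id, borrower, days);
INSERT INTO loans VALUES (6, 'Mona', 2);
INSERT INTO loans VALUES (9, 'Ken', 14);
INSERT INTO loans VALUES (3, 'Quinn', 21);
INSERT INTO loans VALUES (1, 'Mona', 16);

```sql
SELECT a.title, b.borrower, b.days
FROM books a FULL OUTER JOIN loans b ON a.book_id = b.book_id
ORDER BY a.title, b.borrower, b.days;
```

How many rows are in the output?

FULL OUTER JOIN keeps every row from both sides; unmatched rows get NULL for the other side's columns.
Matching on a.book_id = b.book_id.
- book_id=5: no b row matches, row kept with b columns NULL.
- book_id=9: 1 matching b row(s), so 1 row(s) emitted.
- book_id=7: no b row matches, row kept with b columns NULL.
- book_id=1: 1 matching b row(s), so 1 row(s) emitted.
- plus 2 unmatched b row(s), each kept with NULL a columns.
Total: 2 matched + 4 padded = 6 rows.

6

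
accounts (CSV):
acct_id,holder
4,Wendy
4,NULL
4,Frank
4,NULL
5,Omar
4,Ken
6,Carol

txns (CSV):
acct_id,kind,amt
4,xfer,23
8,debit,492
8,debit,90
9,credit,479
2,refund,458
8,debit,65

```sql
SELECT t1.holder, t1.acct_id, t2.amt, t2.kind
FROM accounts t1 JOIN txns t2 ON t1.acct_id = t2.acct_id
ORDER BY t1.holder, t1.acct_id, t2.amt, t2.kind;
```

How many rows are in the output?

INNER JOIN keeps only pairs where the ON condition holds.
Matching on t1.acct_id = t2.acct_id.
- acct_id=4: 1 matching t2 row(s), so 1 row(s) emitted.
- acct_id=4: 1 matching t2 row(s), so 1 row(s) emitted.
- acct_id=4: 1 matching t2 row(s), so 1 row(s) emitted.
- acct_id=4: 1 matching t2 row(s), so 1 row(s) emitted.
- acct_id=5: no matching t2 row, dropped.
- acct_id=4: 1 matching t2 row(s), so 1 row(s) emitted.
- acct_id=6: no matching t2 row, dropped.
Total: 5 rows.

5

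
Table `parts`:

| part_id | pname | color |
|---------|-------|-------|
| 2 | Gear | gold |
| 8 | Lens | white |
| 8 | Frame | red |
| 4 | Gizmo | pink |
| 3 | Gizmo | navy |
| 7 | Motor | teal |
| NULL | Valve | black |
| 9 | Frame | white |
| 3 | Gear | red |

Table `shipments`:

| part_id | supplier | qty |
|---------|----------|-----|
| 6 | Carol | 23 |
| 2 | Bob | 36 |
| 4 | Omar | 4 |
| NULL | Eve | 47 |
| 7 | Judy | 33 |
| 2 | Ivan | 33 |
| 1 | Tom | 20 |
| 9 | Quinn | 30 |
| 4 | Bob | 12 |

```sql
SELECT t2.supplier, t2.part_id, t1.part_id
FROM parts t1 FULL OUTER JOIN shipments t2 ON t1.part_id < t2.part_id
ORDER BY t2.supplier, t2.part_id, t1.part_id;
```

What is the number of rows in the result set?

27

FULL OUTER JOIN keeps every row from both sides; unmatched rows get NULL for the other side's columns.
Matching on t1.part_id < t2.part_id. A NULL in a compared column never satisfies the condition.
Matched pairs: 21; unmatched t1 rows kept: 2; unmatched t2 rows kept: 4.
Total: 21 matched + 6 padded = 27 rows.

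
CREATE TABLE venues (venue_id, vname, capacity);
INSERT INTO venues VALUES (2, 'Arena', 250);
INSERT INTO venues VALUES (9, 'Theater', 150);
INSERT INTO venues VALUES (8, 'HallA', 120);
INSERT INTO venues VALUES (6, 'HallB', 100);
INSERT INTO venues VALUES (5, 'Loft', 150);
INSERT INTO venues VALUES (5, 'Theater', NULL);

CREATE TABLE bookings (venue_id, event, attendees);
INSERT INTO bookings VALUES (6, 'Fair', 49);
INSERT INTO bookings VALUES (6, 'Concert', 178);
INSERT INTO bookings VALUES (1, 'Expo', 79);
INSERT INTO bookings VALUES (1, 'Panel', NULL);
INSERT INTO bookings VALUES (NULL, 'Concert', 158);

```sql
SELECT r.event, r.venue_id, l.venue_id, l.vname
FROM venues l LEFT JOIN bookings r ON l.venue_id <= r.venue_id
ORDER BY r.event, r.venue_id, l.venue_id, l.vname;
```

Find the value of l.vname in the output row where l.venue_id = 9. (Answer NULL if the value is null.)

LEFT JOIN keeps every row from `venues`; unmatched rows get NULL for `bookings`'s columns.
Matching on l.venue_id <= r.venue_id. A NULL in a compared column never satisfies the condition.
Matched pairs: 8; unmatched l rows kept: 2.

Theater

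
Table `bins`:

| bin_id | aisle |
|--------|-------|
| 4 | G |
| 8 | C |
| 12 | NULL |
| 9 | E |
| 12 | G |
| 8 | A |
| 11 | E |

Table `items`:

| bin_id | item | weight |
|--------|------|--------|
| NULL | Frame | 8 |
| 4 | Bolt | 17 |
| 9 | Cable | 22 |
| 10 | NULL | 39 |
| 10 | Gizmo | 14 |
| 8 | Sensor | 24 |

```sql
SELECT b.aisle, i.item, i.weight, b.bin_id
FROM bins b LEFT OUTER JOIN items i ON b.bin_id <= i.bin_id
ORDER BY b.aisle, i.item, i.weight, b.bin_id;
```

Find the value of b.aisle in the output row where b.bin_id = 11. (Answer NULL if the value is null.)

E

LEFT JOIN keeps every row from `bins`; unmatched rows get NULL for `items`'s columns.
Matching on b.bin_id <= i.bin_id. A NULL in a compared column never satisfies the condition.
Matched pairs: 16; unmatched b rows kept: 3.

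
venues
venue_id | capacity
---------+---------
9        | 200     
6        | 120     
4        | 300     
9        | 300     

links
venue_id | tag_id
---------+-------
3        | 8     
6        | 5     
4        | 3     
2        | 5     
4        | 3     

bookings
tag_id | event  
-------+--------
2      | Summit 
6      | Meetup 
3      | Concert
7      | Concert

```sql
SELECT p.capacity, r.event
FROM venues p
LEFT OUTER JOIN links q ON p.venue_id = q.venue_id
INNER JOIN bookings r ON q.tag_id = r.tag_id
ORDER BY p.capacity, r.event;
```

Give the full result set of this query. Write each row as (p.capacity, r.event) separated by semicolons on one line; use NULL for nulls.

(300, Concert); (300, Concert)

Joins associate left-to-right: venues LEFT JOIN links on venue_id gives 5 intermediate row(s).
Then INNER JOIN `bookings r` on tag_id: keep only rows whose q.tag_id appears in r.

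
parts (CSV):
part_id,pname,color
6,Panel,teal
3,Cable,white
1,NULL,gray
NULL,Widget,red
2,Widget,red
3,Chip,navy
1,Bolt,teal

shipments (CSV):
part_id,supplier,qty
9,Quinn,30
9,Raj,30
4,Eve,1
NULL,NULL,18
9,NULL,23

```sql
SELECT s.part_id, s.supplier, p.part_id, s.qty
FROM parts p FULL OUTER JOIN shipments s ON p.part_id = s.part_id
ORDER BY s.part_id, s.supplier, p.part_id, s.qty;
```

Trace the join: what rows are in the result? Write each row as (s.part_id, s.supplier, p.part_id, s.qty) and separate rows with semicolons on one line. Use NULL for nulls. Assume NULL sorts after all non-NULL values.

FULL OUTER JOIN keeps every row from both sides; unmatched rows get NULL for the other side's columns.
Matching on p.part_id = s.part_id. A NULL in a compared column never satisfies the condition.
- p (part_id=6) has no partner → padded with NULL.
- p (part_id=3) has no partner → padded with NULL.
- p (part_id=1) has no partner → padded with NULL.
- p (part_id=NULL) has no partner → padded with NULL.
- p (part_id=2) has no partner → padded with NULL.
- p (part_id=3) has no partner → padded with NULL.
- p (part_id=1) has no partner → padded with NULL.
- plus 5 unmatched s row(s), each kept with NULL p columns.

(4, Eve, NULL, 1); (9, Quinn, NULL, 30); (9, Raj, NULL, 30); (9, NULL, NULL, 23); (NULL, NULL, 1, NULL); (NULL, NULL, 1, NULL); (NULL, NULL, 2, NULL); (NULL, NULL, 3, NULL); (NULL, NULL, 3, NULL); (NULL, NULL, 6, NULL); (NULL, NULL, NULL, 18); (NULL, NULL, NULL, NULL)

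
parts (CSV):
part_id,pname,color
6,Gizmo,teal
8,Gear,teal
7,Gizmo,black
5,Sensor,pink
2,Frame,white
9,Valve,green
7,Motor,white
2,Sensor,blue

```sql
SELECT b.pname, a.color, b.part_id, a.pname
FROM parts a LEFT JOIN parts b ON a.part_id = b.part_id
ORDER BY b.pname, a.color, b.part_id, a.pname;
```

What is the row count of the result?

12

LEFT JOIN keeps every row from `parts a`; unmatched rows get NULL for `parts b`'s columns.
Matching on a.part_id = b.part_id.
Matched pairs: 12; unmatched a rows kept: 0.
Total: 12 rows.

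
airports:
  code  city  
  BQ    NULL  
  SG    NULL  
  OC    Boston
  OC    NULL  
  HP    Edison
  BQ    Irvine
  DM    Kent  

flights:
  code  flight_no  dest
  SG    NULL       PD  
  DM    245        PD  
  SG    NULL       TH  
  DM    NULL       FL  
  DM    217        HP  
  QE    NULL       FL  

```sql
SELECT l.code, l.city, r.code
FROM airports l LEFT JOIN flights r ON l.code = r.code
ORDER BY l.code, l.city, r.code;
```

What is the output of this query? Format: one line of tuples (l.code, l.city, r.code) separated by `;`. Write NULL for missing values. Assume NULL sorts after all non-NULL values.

LEFT JOIN keeps every row from `airports`; unmatched rows get NULL for `flights`'s columns.
Matching on l.code = r.code.
- l (code=BQ) has no partner → padded with NULL.
- l (code=SG) pairs with 2 row(s) of r.
- l (code=OC) has no partner → padded with NULL.
- l (code=OC) has no partner → padded with NULL.
- l (code=HP) has no partner → padded with NULL.
- l (code=BQ) has no partner → padded with NULL.
- l (code=DM) pairs with 3 row(s) of r.
After projecting and ordering:
l.code | l.city | r.code
BQ | Irvine | NULL
BQ | NULL | NULL
DM | Kent | DM
DM | Kent | DM
DM | Kent | DM
HP | Edison | NULL
OC | Boston | NULL
OC | NULL | NULL
SG | NULL | SG
SG | NULL | SG

(BQ, Irvine, NULL); (BQ, NULL, NULL); (DM, Kent, DM); (DM, Kent, DM); (DM, Kent, DM); (HP, Edison, NULL); (OC, Boston, NULL); (OC, NULL, NULL); (SG, NULL, SG); (SG, NULL, SG)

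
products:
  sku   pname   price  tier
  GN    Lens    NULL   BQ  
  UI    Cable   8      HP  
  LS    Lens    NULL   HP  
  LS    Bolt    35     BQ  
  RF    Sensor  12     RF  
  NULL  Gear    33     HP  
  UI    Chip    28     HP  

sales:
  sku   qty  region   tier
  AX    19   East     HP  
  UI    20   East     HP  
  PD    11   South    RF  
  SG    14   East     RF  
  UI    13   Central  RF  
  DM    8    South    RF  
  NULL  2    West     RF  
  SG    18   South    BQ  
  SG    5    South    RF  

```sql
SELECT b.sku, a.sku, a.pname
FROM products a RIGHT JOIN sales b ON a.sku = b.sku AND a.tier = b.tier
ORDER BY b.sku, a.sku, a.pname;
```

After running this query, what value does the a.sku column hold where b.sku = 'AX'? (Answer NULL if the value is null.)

RIGHT JOIN keeps every row from `sales`; unmatched rows get NULL for `products`'s columns.
Matching on a.sku = b.sku AND a.tier = b.tier. A NULL in a compared column never satisfies the condition.
Matched pairs: 2; unmatched b rows kept: 8.

NULL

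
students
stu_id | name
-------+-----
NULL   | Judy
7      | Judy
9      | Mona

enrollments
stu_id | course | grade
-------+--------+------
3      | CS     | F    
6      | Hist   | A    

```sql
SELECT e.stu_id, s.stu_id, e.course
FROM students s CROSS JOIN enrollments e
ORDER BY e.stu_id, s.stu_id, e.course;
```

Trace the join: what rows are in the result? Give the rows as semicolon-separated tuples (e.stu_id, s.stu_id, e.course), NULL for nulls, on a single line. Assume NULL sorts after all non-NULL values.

CROSS JOIN pairs every row of `students` with every row of `enrollments`: 3 × 2 = 6 rows.
After projecting and ordering:
e.stu_id | s.stu_id | e.course
3 | 7 | CS
3 | 9 | CS
3 | NULL | CS
6 | 7 | Hist
6 | 9 | Hist
6 | NULL | Hist

(3, 7, CS); (3, 9, CS); (3, NULL, CS); (6, 7, Hist); (6, 9, Hist); (6, NULL, Hist)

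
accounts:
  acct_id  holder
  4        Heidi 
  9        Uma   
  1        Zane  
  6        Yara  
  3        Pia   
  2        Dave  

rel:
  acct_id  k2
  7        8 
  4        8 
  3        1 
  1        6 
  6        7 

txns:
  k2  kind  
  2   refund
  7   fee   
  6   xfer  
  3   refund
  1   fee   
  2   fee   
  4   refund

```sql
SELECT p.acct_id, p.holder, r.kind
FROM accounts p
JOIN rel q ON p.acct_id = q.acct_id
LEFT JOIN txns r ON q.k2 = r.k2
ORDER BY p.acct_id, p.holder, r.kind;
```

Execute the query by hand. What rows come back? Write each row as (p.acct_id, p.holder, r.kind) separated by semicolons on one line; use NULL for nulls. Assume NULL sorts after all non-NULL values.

(1, Zane, xfer); (3, Pia, fee); (4, Heidi, NULL); (6, Yara, fee)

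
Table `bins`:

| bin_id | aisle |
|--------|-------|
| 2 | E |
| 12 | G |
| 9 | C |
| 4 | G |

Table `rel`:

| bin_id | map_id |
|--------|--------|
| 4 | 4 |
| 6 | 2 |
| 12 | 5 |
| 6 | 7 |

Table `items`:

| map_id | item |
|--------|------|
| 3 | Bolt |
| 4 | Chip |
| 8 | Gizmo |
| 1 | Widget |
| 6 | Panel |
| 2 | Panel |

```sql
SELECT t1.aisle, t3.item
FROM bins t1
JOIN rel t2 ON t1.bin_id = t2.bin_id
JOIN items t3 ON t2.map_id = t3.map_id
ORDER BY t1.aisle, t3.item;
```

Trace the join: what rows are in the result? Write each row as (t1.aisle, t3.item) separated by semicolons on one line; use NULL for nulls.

Step 1 — t1 INNER JOIN t2 on bin_id → 2 row(s).
Then INNER JOIN `items t3` on map_id: keep only rows whose t2.map_id appears in t3.

(G, Chip)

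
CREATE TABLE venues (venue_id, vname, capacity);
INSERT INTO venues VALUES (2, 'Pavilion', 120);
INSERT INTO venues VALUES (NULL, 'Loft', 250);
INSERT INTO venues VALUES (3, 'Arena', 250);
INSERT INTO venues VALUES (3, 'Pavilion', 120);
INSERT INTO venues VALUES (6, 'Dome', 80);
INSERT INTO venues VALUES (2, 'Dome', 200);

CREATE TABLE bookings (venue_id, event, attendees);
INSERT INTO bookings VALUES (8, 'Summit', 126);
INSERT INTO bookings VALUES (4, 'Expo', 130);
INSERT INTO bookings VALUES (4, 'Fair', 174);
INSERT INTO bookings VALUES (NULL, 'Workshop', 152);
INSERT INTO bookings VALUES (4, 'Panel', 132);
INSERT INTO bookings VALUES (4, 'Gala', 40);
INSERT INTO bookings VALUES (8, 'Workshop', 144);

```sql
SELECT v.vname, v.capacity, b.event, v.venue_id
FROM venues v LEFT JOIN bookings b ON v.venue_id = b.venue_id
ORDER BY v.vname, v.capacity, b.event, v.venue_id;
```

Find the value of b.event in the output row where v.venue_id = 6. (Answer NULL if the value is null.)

NULL

LEFT JOIN keeps every row from `venues`; unmatched rows get NULL for `bookings`'s columns.
Matching on v.venue_id = b.venue_id. A NULL in a compared column never satisfies the condition.
Matched pairs: 0; unmatched v rows kept: 6.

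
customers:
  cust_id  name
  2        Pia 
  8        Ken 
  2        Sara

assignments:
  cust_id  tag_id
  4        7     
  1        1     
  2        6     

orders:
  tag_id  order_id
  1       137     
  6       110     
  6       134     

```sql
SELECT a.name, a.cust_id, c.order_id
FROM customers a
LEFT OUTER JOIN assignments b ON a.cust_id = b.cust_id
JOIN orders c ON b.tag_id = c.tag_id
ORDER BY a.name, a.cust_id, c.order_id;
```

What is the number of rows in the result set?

4

Evaluate left to right. First `customers a LEFT JOIN assignments b` on cust_id: 3 row(s).
Then INNER JOIN `orders c` on tag_id: keep only rows whose b.tag_id appears in c.
Result: 4 row(s).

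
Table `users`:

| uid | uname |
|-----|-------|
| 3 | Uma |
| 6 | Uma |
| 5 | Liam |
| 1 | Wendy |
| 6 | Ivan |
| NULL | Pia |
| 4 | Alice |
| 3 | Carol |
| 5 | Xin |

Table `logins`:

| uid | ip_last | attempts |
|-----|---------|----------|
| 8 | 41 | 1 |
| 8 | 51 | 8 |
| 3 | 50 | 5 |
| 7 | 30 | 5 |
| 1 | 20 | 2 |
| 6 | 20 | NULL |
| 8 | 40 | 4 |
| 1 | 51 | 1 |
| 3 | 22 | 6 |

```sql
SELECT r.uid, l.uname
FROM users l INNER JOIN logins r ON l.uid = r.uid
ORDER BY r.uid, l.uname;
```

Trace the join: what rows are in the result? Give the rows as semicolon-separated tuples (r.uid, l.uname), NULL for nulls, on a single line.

(1, Wendy); (1, Wendy); (3, Carol); (3, Carol); (3, Uma); (3, Uma); (6, Ivan); (6, Uma)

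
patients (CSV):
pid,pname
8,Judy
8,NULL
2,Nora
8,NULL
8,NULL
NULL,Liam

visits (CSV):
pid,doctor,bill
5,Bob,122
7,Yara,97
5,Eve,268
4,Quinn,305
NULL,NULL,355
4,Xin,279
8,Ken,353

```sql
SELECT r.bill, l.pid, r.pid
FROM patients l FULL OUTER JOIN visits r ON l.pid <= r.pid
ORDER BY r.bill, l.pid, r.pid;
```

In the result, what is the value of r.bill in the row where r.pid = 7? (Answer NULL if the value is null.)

97

FULL OUTER JOIN keeps every row from both sides; unmatched rows get NULL for the other side's columns.
Matching on l.pid <= r.pid. A NULL in a compared column never satisfies the condition.
- l (pid=8) pairs with 1 row(s) of r.
- l (pid=8) pairs with 1 row(s) of r.
- l (pid=2) pairs with 6 row(s) of r.
- l (pid=8) pairs with 1 row(s) of r.
- l (pid=8) pairs with 1 row(s) of r.
- l (pid=NULL) has no partner → padded with NULL.
- 1 r row(s) had no l match → kept, l columns NULL.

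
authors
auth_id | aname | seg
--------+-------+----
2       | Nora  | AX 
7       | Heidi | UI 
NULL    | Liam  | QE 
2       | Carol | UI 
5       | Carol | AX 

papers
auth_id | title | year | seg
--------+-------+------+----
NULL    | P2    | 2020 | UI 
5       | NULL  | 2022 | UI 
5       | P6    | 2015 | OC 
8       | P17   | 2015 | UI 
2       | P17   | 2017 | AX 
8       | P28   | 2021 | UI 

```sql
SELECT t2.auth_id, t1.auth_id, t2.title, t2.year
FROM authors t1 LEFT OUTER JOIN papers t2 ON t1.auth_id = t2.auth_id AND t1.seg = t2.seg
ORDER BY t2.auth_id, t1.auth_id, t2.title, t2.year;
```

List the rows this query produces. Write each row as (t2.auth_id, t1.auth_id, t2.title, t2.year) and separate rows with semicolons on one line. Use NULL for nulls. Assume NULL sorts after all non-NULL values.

(2, 2, P17, 2017); (NULL, 2, NULL, NULL); (NULL, 5, NULL, NULL); (NULL, 7, NULL, NULL); (NULL, NULL, NULL, NULL)

LEFT JOIN keeps every row from `authors`; unmatched rows get NULL for `papers`'s columns.
Matching on t1.auth_id = t2.auth_id AND t1.seg = t2.seg. A NULL in a compared column never satisfies the condition.
Matched pairs: 1; unmatched t1 rows kept: 4.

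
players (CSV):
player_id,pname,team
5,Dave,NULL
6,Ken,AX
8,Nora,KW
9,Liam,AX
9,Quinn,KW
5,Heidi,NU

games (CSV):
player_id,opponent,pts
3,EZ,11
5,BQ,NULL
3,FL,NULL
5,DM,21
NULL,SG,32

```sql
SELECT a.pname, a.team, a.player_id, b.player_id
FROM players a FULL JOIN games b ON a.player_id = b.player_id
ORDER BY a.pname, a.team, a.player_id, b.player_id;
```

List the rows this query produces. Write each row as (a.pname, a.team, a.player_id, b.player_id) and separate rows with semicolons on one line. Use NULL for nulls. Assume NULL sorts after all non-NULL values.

(Dave, NULL, 5, 5); (Dave, NULL, 5, 5); (Heidi, NU, 5, 5); (Heidi, NU, 5, 5); (Ken, AX, 6, NULL); (Liam, AX, 9, NULL); (Nora, KW, 8, NULL); (Quinn, KW, 9, NULL); (NULL, NULL, NULL, 3); (NULL, NULL, NULL, 3); (NULL, NULL, NULL, NULL)

FULL OUTER JOIN keeps every row from both sides; unmatched rows get NULL for the other side's columns.
Matching on a.player_id = b.player_id. A NULL in a compared column never satisfies the condition.
- a[0] player_id=5 → 2 match(es) in b → 2 row(s).
- a[1] player_id=6 → no match; kept with NULLs on the b side.
- a[2] player_id=8 → no match; kept with NULLs on the b side.
- a[3] player_id=9 → no match; kept with NULLs on the b side.
- a[4] player_id=9 → no match; kept with NULLs on the b side.
- a[5] player_id=5 → 2 match(es) in b → 2 row(s).
- 3 b row(s) had no a match → kept, a columns NULL.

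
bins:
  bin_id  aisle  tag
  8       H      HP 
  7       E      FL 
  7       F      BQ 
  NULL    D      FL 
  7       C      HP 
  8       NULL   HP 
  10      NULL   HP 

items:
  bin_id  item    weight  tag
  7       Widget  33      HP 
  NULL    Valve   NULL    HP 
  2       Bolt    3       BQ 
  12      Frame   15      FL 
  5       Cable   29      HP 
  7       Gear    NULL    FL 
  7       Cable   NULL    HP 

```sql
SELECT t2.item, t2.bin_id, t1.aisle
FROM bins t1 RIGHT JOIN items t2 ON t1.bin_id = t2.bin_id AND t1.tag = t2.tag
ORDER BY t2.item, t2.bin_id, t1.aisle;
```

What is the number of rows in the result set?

7

RIGHT JOIN keeps every row from `items`; unmatched rows get NULL for `bins`'s columns.
Matching on t1.bin_id = t2.bin_id AND t1.tag = t2.tag. A NULL in a compared column never satisfies the condition.
Matched pairs: 3; unmatched t2 rows kept: 4.
Total: 3 matched + 4 padded = 7 rows.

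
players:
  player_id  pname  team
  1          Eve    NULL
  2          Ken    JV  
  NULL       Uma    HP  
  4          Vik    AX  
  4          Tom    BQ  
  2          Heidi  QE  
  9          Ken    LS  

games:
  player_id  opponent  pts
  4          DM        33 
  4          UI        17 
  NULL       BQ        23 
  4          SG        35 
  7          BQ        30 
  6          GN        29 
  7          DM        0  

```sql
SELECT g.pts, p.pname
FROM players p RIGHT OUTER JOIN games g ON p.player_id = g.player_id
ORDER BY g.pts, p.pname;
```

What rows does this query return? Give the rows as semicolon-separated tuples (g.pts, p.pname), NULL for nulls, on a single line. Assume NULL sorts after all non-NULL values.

(0, NULL); (17, Tom); (17, Vik); (23, NULL); (29, NULL); (30, NULL); (33, Tom); (33, Vik); (35, Tom); (35, Vik)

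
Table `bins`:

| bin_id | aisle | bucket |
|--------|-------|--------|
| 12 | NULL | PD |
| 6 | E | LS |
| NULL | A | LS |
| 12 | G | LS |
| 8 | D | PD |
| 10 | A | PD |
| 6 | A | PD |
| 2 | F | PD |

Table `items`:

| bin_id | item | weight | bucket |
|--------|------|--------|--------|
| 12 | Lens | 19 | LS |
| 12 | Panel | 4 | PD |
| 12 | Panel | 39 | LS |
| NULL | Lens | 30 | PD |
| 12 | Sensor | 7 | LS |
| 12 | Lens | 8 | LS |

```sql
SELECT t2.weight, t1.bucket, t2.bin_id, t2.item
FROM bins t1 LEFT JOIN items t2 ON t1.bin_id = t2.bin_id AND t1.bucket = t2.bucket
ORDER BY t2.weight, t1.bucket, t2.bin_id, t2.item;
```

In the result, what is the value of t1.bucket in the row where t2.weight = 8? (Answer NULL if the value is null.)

LS

LEFT JOIN keeps every row from `bins`; unmatched rows get NULL for `items`'s columns.
Matching on t1.bin_id = t2.bin_id AND t1.bucket = t2.bucket. A NULL in a compared column never satisfies the condition.
Matched pairs: 5; unmatched t1 rows kept: 6.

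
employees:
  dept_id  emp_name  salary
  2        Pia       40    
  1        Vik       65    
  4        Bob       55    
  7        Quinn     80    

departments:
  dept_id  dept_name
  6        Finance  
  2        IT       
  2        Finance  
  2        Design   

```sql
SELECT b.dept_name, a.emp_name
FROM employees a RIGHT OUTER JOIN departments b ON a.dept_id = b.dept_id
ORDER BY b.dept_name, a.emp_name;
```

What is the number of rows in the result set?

4

RIGHT JOIN keeps every row from `departments`; unmatched rows get NULL for `employees`'s columns.
Matching on a.dept_id = b.dept_id.
- dept_id=2: 3 matching b row(s), so 3 row(s) emitted.
- dept_id=1: no matching b row.
- dept_id=4: no matching b row.
- dept_id=7: no matching b row.
- plus 1 unmatched b row(s), each kept with NULL a columns.
Total: 3 matched + 1 padded = 4 rows.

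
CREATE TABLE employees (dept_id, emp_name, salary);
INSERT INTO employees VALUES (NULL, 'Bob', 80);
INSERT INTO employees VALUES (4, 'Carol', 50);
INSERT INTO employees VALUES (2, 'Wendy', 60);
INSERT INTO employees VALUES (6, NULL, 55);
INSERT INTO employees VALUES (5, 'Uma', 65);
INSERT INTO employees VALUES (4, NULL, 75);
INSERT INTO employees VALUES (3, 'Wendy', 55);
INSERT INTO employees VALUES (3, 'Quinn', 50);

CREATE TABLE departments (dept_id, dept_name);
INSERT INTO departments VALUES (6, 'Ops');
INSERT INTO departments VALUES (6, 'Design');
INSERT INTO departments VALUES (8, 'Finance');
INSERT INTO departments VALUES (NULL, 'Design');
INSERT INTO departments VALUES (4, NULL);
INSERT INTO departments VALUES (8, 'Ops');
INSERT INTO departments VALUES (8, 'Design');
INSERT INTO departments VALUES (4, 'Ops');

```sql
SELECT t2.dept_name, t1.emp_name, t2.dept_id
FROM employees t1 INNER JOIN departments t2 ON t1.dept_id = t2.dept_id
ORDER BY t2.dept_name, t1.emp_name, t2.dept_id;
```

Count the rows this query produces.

6

INNER JOIN keeps only pairs where the ON condition holds.
Matching on t1.dept_id = t2.dept_id. A NULL in a compared column never satisfies the condition.
Matched pairs: 6.
Total: 6 rows.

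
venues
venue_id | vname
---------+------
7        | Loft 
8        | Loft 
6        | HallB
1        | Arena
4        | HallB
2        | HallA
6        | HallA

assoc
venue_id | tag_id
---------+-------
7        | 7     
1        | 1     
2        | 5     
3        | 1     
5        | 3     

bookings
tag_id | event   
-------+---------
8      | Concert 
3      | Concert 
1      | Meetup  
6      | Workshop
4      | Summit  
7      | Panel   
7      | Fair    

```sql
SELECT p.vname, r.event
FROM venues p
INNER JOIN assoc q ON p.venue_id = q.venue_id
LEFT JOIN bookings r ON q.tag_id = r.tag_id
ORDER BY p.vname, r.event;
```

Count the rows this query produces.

Step 1 — p INNER JOIN q on venue_id → 3 row(s).
Then LEFT JOIN `bookings r` on tag_id: each of those 3 rows is kept; rows whose q.tag_id has no match in r get NULL for r's columns.
Result: 4 row(s).

4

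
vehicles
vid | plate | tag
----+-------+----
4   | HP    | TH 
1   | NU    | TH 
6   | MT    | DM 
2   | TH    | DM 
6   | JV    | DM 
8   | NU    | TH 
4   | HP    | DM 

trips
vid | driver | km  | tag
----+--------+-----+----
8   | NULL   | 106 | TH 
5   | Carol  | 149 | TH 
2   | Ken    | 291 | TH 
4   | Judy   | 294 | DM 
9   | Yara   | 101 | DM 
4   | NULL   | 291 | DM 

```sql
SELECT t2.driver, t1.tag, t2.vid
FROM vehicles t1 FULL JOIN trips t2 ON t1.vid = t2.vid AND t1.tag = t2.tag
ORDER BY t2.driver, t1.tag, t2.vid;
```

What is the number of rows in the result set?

FULL OUTER JOIN keeps every row from both sides; unmatched rows get NULL for the other side's columns.
Matching on t1.vid = t2.vid AND t1.tag = t2.tag.
- vid=4, tag=TH: no t2 row matches, row kept with t2 columns NULL.
- vid=1, tag=TH: no t2 row matches, row kept with t2 columns NULL.
- vid=6, tag=DM: no t2 row matches, row kept with t2 columns NULL.
- vid=2, tag=DM: no t2 row matches, row kept with t2 columns NULL.
- vid=6, tag=DM: no t2 row matches, row kept with t2 columns NULL.
- vid=8, tag=TH: 1 matching t2 row(s), so 1 row(s) emitted.
- vid=4, tag=DM: 2 matching t2 row(s), so 2 row(s) emitted.
- 3 t2 row(s) had no t1 match → kept, t1 columns NULL.
Total: 3 matched + 8 padded = 11 rows.

11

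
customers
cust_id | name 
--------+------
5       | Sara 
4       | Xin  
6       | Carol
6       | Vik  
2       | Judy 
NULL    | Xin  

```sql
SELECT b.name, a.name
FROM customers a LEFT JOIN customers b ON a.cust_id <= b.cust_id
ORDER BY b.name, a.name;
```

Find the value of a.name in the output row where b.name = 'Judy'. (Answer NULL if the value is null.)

Judy

LEFT JOIN keeps every row from `customers a`; unmatched rows get NULL for `customers b`'s columns.
Matching on a.cust_id <= b.cust_id. A NULL in a compared column never satisfies the condition.
Matched pairs: 16; unmatched a rows kept: 1.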